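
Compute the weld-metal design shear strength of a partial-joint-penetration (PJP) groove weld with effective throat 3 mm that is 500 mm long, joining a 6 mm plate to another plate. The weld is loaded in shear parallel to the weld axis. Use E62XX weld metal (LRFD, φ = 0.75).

E62XX → F_EXX = 620 MPa.
Effective throat (given) t_e = 3 mm.
A_we = 3 × 500 = 1500 mm².
F_nw = 0.6 F_EXX = 372 MPa.
φR_n = 0.75 × 372 × 1500 × 10⁻³ = 418.5 kN.

φR_n ≈ 418 kN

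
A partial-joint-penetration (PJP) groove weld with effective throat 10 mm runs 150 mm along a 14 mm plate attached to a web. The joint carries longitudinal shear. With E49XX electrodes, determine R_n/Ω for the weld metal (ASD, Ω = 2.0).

R_n/Ω ≈ 220 kN

E49XX → F_EXX = 490 MPa.
Effective throat (given) t_e = 10 mm.
A_we = 10 × 150 = 1500 mm².
F_nw = 0.6 F_EXX = 294 MPa.
R_n/Ω = (294 × 1500) / 2.0 × 10⁻³ = 220.5 kN.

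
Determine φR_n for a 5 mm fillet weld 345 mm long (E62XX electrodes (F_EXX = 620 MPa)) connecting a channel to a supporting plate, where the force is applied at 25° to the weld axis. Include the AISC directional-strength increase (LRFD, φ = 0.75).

φR_n ≈ 387 kN

t_e = 0.707 × 5 = 3.535 mm; A_we = 3.535 × 345 = 1220 mm².
Directional factor: 1.0 + 0.5 sin^1.5(25°) = 1.137.
F_nw = 0.6 × 620 × 1.137 = 423.1 MPa.
φR_n = 0.75 × 423.1 × 1220 × 10⁻³ = 387 kN.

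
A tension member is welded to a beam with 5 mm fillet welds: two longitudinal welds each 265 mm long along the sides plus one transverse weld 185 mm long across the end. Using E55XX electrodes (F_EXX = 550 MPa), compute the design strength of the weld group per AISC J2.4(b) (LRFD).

t_e = 0.707 × 5 = 3.535 mm.
R_nwl = 0.6 × 550 × 3.535 × 530 × 10⁻³ = 618.3 kN (longitudinal, 2 welds).
R_nwt = 0.6 × 550 × 3.535 × 185 × 10⁻³ = 215.8 kN (transverse, base value).
(i) R_nwl + R_nwt = 834.1 kN; (ii) 0.85 R_nwl + 1.5 R_nwt = 849.2 kN.
R_n = max = 849.2 kN [governs: (ii)]; φR_n = 636.9 kN.

φR_n ≈ 637 kN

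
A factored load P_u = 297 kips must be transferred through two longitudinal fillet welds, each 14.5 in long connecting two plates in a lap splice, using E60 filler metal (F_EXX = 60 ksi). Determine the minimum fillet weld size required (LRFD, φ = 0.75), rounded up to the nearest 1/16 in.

Total weld length L = 29 in.
Required throat t_e = P_u / (φ × 0.6 F_EXX × L) = 297 / (0.75 × 0.6 × 60 × 29) = 0.3793 in.
Required leg w = t_e / 0.707 = 0.5365 in → use 9/16 in.

w = 9/16 in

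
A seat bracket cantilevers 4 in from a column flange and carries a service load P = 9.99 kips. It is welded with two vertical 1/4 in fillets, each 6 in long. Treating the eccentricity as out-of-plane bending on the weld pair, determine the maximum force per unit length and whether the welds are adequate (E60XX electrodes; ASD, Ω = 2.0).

f_max ≈ 3.43 kip/in; NOT adequate

E60XX → F_EXX = 60 ksi.
L_w = 2 × 6 = 12 in; section modulus (unit throat) S = 2 × L²/6 = 12 in².
Direct shear f_v = P/L_w = 9.99/12 = 0.8325 kip/in.
Moment M = P × e = 9.99 × 4 = 39.96 kip·in; bending f_b = M/S = 3.33 kip/in.
f_max = √(f_v² + f_b²) = √(0.8325² + 3.33²) = 3.432 kip/in.
r_n/Ω = (1/2.0) × 0.6 × 60 × (0.707 × 0.25) = 3.181 kip/in → NOT adequate.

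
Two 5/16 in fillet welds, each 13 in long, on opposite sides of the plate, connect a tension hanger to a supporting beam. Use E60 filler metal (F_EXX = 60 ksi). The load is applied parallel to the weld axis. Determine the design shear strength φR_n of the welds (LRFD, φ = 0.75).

Effective throat t_e = 0.707 × 0.3125 = 0.2209 in.
Total length L = 26 in; A_we = 0.2209 × 26 = 5.744 in².
F_nw = 0.6 F_EXX = 0.6 × 60 = 36 ksi.
φR_n = 0.75 × 36 × 5.744 = 155.1 kips.

φR_n ≈ 155 kips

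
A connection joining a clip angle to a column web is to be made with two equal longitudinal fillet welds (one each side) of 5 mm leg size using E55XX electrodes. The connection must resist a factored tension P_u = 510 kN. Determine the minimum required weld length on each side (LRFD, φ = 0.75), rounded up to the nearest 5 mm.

E55XX → F_EXX = 550 MPa.
Throat t_e = 0.707 × 5 = 3.535 mm.
φr_n = 0.75 × 0.6 × 550 × 3.535 × 10⁻³ = 0.8749 kN/mm.
L_req = P_u / φr_n = 510 / 0.8749 = 582.9 mm total.
Per side: 582.9 / 2 = 291.5 mm.
Round up → use L = 295 mm on each side.

L = 295 mm on each side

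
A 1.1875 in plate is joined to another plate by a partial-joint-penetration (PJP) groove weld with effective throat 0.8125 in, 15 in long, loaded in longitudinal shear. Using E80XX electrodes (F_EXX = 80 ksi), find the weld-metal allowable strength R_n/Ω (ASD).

R_n/Ω ≈ 292 kip

Effective throat (given) t_e = 0.8125 in.
A_we = 0.8125 × 15 = 12.19 in².
F_nw = 0.6 F_EXX = 48 ksi.
R_n/Ω = (48 × 12.19) / 2.0 = 292.5 kip.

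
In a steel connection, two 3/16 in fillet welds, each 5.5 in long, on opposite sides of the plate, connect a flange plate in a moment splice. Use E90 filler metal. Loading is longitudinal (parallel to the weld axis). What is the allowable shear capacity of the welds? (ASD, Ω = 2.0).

E90XX → F_EXX = 90 ksi.
Effective throat t_e = 0.707 × 0.1875 = 0.1326 in.
Total length L = 11 in; A_we = 0.1326 × 11 = 1.458 in².
F_nw = 0.6 F_EXX = 0.6 × 90 = 54 ksi.
R_n = 54 × 1.458 = 78.74 kips; R_n/Ω = 78.74/2.0 = 39.37 kips.

R_n/Ω ≈ 39.4 kips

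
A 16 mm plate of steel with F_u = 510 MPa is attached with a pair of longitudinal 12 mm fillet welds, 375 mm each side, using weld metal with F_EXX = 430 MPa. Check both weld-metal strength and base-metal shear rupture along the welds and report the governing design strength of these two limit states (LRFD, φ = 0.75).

t_e = 0.707 × 12 = 8.484 mm; L = 750 mm.
Weld metal: φR_n = 0.75 × 0.6 × 430 × 8.484 × 750 × 10⁻³ = 1231 kN.
Base metal (shear rupture): φR_n = 0.75 × 0.6 × 510 × 16 × 750 × 10⁻³ = 2754 kN.
Governing: weld metal.

φR_n ≈ 1230 kN (weld metal governs)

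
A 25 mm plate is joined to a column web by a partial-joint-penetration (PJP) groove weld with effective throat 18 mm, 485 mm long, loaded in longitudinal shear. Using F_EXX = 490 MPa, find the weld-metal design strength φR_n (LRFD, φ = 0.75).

Effective throat (given) t_e = 18 mm.
A_we = 18 × 485 = 8730 mm².
F_nw = 0.6 F_EXX = 294 MPa.
φR_n = 0.75 × 294 × 8730 × 10⁻³ = 1925 kN.

φR_n ≈ 1920 kN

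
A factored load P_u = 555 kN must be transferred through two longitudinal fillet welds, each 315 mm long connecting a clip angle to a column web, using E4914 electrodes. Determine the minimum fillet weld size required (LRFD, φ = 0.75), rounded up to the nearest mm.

E49XX → F_EXX = 490 MPa.
Total weld length L = 630 mm.
Required throat t_e = P_u / (φ × 0.6 F_EXX × L) = 555 / (0.75 × 0.6 × 490 × 630 × 10⁻³) = 3.995 mm.
Required leg w = t_e / 0.707 = 5.651 mm → use 6 mm.

w = 6 mm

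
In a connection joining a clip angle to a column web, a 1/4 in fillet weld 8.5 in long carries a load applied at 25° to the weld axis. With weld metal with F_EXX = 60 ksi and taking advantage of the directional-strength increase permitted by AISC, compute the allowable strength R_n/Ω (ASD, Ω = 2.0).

R_n/Ω ≈ 30.8 kip

t_e = 0.707 × 0.25 = 0.1767 in; A_we = 0.1767 × 8.5 = 1.502 in².
Directional factor: 1.0 + 0.5 sin^1.5(25°) = 1.137.
F_nw = 0.6 × 60 × 1.137 = 40.95 ksi.
R_n/Ω = (40.95 × 1.502) / 2.0 = 30.76 kip.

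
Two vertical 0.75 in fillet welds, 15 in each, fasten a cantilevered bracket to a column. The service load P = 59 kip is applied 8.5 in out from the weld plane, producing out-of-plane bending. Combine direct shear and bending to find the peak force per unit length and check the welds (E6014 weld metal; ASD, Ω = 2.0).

E60XX → F_EXX = 60 ksi.
L_w = 2 × 15 = 30 in; section modulus (unit throat) S = 2 × L²/6 = 75 in².
Direct shear f_v = P/L_w = 59/30 = 1.967 kip/in.
Moment M = P × e = 59 × 8.5 = 501.5 kip·in; bending f_b = M/S = 6.687 kip/in.
f_max = √(f_v² + f_b²) = √(1.967² + 6.687²) = 6.97 kip/in.
r_n/Ω = (1/2.0) × 0.6 × 60 × (0.707 × 0.75) = 9.544 kip/in → adequate.

f_max ≈ 6.97 kip/in; adequate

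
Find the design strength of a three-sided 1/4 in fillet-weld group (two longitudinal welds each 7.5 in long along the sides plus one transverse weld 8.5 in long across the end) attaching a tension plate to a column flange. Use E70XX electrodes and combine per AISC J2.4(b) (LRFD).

E70XX → F_EXX = 70 ksi.
t_e = 0.707 × 0.25 = 0.1767 in.
R_nwl = 0.6 × 70 × 0.1767 × 15 = 111.4 kip (longitudinal, 2 welds).
R_nwt = 0.6 × 70 × 0.1767 × 8.5 = 63.1 kip (transverse, base value).
(i) R_nwl + R_nwt = 174.5 kip; (ii) 0.85 R_nwl + 1.5 R_nwt = 189.3 kip.
R_n = max = 189.3 kip [governs: (ii)]; φR_n = 142 kip.

φR_n ≈ 142 kip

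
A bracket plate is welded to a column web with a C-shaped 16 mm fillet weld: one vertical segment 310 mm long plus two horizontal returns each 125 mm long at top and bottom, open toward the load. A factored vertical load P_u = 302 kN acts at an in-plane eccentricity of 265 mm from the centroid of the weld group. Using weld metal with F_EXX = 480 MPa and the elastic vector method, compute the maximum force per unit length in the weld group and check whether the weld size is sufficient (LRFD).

Total weld length L_w = 560 mm. Treat welds as unit-width lines.
Centroid: x̄ = 2×125×62.5 / 560 = 27.9 mm from the vertical weld.
Polar moment about centroid: J = I_x + I_y = [310³/12 + 2×125×155²] + [310×27.9² + 2(125³/12 + 125×34.6²)] = 9355000 mm³.
Direct shear f_v = P/L_w = 302×10³ / 560 = 539.3 N/mm (vertical).
Torsion M = P·e = 302×10³ × 265 = 80030000 N·mm.
Critical point at (x, y) = (97.1, 155) from centroid. f_tx = M·y/J = 1326 N/mm; f_ty = M·x/J = 830.7 N/mm.
Resultant f_max = √[f_tx² + (f_v + f_ty)²] = √[1326² + (539.3 + 830.7)²] = 1907 N/mm.
Capacity per unit length: φr_n = 0.75 × 0.6 × 480 × (0.707 × 16) = 2443 N/mm.
1907 ≤ 2443 → adequate.

f_max ≈ 1910 N/mm; adequate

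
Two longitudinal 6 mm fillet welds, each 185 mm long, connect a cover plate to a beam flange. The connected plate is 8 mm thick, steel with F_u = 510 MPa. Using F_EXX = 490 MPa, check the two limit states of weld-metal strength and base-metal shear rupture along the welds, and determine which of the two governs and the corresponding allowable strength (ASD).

R_n/Ω ≈ 231 kN (weld metal governs)

t_e = 0.707 × 6 = 4.242 mm; L = 370 mm.
Weld metal: R_n/Ω = (1/2.0) × 0.6 × 490 × 4.242 × 370 × 10⁻³ = 230.7 kN.
Base metal (shear rupture): R_n/Ω = (1/2.0) × 0.6 × 510 × 8 × 370 × 10⁻³ = 452.9 kN.
Governing: weld metal.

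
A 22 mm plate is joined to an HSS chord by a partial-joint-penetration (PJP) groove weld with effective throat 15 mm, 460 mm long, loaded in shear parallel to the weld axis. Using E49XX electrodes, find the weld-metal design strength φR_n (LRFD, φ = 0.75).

E49XX → F_EXX = 490 MPa.
Effective throat (given) t_e = 15 mm.
A_we = 15 × 460 = 6900 mm².
F_nw = 0.6 F_EXX = 294 MPa.
φR_n = 0.75 × 294 × 6900 × 10⁻³ = 1521 kN.

φR_n ≈ 1520 kN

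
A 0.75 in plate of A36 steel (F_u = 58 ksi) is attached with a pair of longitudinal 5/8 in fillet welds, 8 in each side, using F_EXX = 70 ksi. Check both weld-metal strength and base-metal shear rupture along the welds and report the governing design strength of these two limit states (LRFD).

t_e = 0.707 × 0.625 = 0.4419 in; L = 16 in.
Weld metal: φR_n = 0.75 × 0.6 × 70 × 0.4419 × 16 = 222.7 kips.
Base metal (shear rupture): φR_n = 0.75 × 0.6 × 58 × 0.75 × 16 = 313.2 kips.
Governing: weld metal.

φR_n ≈ 223 kips (weld metal governs)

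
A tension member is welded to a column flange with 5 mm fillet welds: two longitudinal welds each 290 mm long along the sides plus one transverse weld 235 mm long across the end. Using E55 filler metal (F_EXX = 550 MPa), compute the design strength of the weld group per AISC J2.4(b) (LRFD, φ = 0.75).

t_e = 0.707 × 5 = 3.535 mm.
R_nwl = 0.6 × 550 × 3.535 × 580 × 10⁻³ = 676.6 kN (longitudinal, 2 welds).
R_nwt = 0.6 × 550 × 3.535 × 235 × 10⁻³ = 274.1 kN (transverse, base value).
(i) R_nwl + R_nwt = 950.7 kN; (ii) 0.85 R_nwl + 1.5 R_nwt = 986.3 kN.
R_n = max = 986.3 kN [governs: (ii)]; φR_n = 739.7 kN.

φR_n ≈ 740 kN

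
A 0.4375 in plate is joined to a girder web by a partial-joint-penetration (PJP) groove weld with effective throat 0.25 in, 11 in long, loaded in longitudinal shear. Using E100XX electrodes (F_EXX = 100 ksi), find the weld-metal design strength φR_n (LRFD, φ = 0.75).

φR_n ≈ 124 kip

Effective throat (given) t_e = 0.25 in.
A_we = 0.25 × 11 = 2.75 in².
F_nw = 0.6 F_EXX = 60 ksi.
φR_n = 0.75 × 60 × 2.75 = 123.8 kip.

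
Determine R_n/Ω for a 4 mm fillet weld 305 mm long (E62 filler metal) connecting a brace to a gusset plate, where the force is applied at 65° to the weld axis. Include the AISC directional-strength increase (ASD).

R_n/Ω ≈ 230 kN

E62XX → F_EXX = 620 MPa.
t_e = 0.707 × 4 = 2.828 mm; A_we = 2.828 × 305 = 862.5 mm².
Directional factor: 1.0 + 0.5 sin^1.5(65°) = 1.431.
F_nw = 0.6 × 620 × 1.431 = 532.5 MPa.
R_n/Ω = (532.5 × 862.5) / 2.0 × 10⁻³ = 229.6 kN.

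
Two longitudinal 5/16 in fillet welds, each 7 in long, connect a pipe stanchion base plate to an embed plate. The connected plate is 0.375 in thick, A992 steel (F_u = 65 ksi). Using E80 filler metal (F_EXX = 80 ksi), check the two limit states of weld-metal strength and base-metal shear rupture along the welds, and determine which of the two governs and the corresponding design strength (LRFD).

φR_n ≈ 111 kip (weld metal governs)

t_e = 0.707 × 0.3125 = 0.2209 in; L = 14 in.
Weld metal: φR_n = 0.75 × 0.6 × 80 × 0.2209 × 14 = 111.4 kip.
Base metal (shear rupture): φR_n = 0.75 × 0.6 × 65 × 0.375 × 14 = 153.6 kip.
Governing: weld metal.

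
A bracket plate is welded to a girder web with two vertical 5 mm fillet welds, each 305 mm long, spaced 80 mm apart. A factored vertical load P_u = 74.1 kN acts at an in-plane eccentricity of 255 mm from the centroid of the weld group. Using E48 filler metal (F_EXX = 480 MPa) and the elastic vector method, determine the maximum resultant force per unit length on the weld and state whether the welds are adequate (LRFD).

f_max ≈ 565 N/mm; adequate

Total weld length L_w = 610 mm. Treat welds as unit-width lines.
Polar moment about centroid: J = 2[d³/12 + d(b/2)²] = 2[305³/12 + 305×40²] = 5705000 mm³.
Direct shear f_v = P/L_w = 74.1×10³ / 610 = 121.5 N/mm (vertical).
Torsion M = P·e = 74.1×10³ × 255 = 18896000 N·mm.
Critical point at (x, y) = (40, 152.5) from centroid. f_tx = M·y/J = 505.1 N/mm; f_ty = M·x/J = 132.5 N/mm.
Resultant f_max = √[f_tx² + (f_v + f_ty)²] = √[505.1² + (121.5 + 132.5)²] = 565.4 N/mm.
Capacity per unit length: φr_n = 0.75 × 0.6 × 480 × (0.707 × 5) = 763.6 N/mm.
565.4 ≤ 763.6 → adequate.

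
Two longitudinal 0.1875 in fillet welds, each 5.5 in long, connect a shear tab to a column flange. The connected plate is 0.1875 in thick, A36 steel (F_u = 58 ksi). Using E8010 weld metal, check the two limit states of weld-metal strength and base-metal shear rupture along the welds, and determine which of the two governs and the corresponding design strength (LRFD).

E80XX → F_EXX = 80 ksi.
t_e = 0.707 × 0.1875 = 0.1326 in; L = 11 in.
Weld metal: φR_n = 0.75 × 0.6 × 80 × 0.1326 × 11 = 52.49 kip.
Base metal (shear rupture): φR_n = 0.75 × 0.6 × 58 × 0.1875 × 11 = 53.83 kip.
Governing: weld metal.

φR_n ≈ 52.5 kip (weld metal governs)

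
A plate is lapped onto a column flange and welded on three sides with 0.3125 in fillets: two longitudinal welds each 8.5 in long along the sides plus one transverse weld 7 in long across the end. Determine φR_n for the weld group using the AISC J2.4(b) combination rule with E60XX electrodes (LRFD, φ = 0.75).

E60XX → F_EXX = 60 ksi.
t_e = 0.707 × 0.3125 = 0.2209 in.
R_nwl = 0.6 × 60 × 0.2209 × 17 = 135.2 kips (longitudinal, 2 welds).
R_nwt = 0.6 × 60 × 0.2209 × 7 = 55.68 kips (transverse, base value).
(i) R_nwl + R_nwt = 190.9 kips; (ii) 0.85 R_nwl + 1.5 R_nwt = 198.4 kips.
R_n = max = 198.4 kips [governs: (ii)]; φR_n = 148.8 kips.

φR_n ≈ 149 kips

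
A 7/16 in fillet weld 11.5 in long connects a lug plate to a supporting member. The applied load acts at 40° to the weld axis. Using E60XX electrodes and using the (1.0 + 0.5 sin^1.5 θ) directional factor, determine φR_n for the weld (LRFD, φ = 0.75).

E60XX → F_EXX = 60 ksi.
t_e = 0.707 × 0.4375 = 0.3093 in; A_we = 0.3093 × 11.5 = 3.557 in².
Directional factor: 1.0 + 0.5 sin^1.5(40°) = 1.258.
F_nw = 0.6 × 60 × 1.258 = 45.28 ksi.
φR_n = 0.75 × 45.28 × 3.557 = 120.8 kips.

φR_n ≈ 121 kips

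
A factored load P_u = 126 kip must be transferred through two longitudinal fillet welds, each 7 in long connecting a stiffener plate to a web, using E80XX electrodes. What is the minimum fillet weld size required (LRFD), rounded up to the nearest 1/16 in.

E80XX → F_EXX = 80 ksi.
Total weld length L = 14 in.
Required throat t_e = P_u / (φ × 0.6 F_EXX × L) = 126 / (0.75 × 0.6 × 80 × 14) = 0.25 in.
Required leg w = t_e / 0.707 = 0.3536 in → use 3/8 in.

w = 3/8 in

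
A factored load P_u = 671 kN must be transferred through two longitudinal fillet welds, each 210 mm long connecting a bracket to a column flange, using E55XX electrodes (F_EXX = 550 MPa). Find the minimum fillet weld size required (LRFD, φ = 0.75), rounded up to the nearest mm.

Total weld length L = 420 mm.
Required throat t_e = P_u / (φ × 0.6 F_EXX × L) = 671 / (0.75 × 0.6 × 550 × 420 × 10⁻³) = 6.455 mm.
Required leg w = t_e / 0.707 = 9.13 mm → use 10 mm.

w = 10 mm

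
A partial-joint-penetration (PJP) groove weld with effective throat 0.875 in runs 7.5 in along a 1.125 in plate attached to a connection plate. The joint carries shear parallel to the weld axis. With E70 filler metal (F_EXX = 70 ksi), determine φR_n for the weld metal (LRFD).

Effective throat (given) t_e = 0.875 in.
A_we = 0.875 × 7.5 = 6.562 in².
F_nw = 0.6 F_EXX = 42 ksi.
φR_n = 0.75 × 42 × 6.562 = 206.7 kip.

φR_n ≈ 207 kip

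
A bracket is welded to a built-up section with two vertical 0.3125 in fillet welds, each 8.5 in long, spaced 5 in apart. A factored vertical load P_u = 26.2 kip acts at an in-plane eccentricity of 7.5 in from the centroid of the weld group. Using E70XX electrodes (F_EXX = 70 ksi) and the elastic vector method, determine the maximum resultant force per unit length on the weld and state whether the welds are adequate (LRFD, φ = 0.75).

f_max ≈ 5.59 kip/in; adequate

Total weld length L_w = 17 in. Treat welds as unit-width lines.
Polar moment about centroid: J = 2[d³/12 + d(b/2)²] = 2[8.5³/12 + 8.5×2.5²] = 208.6 in³.
Direct shear f_v = P/L_w = 26.2 / 17 = 1.541 kip/in (vertical).
Torsion M = P·e = 26.2 × 7.5 = 196.5 kip·in.
Critical point at (x, y) = (2.5, 4.25) from centroid. f_tx = M·y/J = 4.003 kip/in; f_ty = M·x/J = 2.355 kip/in.
Resultant f_max = √[f_tx² + (f_v + f_ty)²] = √[4.003² + (1.541 + 2.355)²] = 5.586 kip/in.
Capacity per unit length: φr_n = 0.75 × 0.6 × 70 × (0.707 × 0.3125) = 6.96 kip/in.
5.586 ≤ 6.96 → adequate.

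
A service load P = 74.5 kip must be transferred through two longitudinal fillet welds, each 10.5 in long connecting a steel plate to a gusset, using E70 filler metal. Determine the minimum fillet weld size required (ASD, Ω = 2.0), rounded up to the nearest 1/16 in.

w = 1/4 in

E70XX → F_EXX = 70 ksi.
Total weld length L = 21 in.
Required throat t_e = P × Ω / (0.6 F_EXX × L) = 74.5 × 2.0 / (0.6 × 70 × 21) = 0.1689 in.
Required leg w = t_e / 0.707 = 0.2389 in → use 1/4 in.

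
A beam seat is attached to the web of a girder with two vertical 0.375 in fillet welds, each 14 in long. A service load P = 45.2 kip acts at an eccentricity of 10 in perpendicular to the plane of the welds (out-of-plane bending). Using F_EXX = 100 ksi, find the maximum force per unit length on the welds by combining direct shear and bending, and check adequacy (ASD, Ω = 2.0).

f_max ≈ 7.1 kip/in; adequate

L_w = 2 × 14 = 28 in; section modulus (unit throat) S = 2 × L²/6 = 65.33 in².
Direct shear f_v = P/L_w = 45.2/28 = 1.614 kip/in.
Moment M = P × e = 45.2 × 10 = 452 kip·in; bending f_b = M/S = 6.918 kip/in.
f_max = √(f_v² + f_b²) = √(1.614² + 6.918²) = 7.104 kip/in.
r_n/Ω = (1/2.0) × 0.6 × 100 × (0.707 × 0.375) = 7.954 kip/in → adequate.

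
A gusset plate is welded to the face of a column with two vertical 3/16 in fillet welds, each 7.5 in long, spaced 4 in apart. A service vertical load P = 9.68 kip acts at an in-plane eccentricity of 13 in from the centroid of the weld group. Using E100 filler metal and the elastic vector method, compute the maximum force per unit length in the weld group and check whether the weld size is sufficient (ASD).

f_max ≈ 4.44 kip/in; NOT adequate

E100XX → F_EXX = 100 ksi.
Total weld length L_w = 15 in. Treat welds as unit-width lines.
Polar moment about centroid: J = 2[d³/12 + d(b/2)²] = 2[7.5³/12 + 7.5×2²] = 130.3 in³.
Direct shear f_v = P/L_w = 9.68 / 15 = 0.6453 kip/in (vertical).
Torsion M = P·e = 9.68 × 13 = 125.84 kip·in.
Critical point at (x, y) = (2, 3.75) from centroid. f_tx = M·y/J = 3.621 kip/in; f_ty = M·x/J = 1.931 kip/in.
Resultant f_max = √[f_tx² + (f_v + f_ty)²] = √[3.621² + (0.6453 + 1.931)²] = 4.444 kip/in.
Capacity per unit length: r_n/Ω = (1/2.0) × 0.6 × 100 × (0.707 × 0.1875) = 3.977 kip/in.
4.444 > 3.977 → NOT adequate.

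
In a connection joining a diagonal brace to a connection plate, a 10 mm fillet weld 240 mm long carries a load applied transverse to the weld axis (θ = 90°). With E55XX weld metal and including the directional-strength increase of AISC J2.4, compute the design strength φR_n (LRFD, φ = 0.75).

E55XX → F_EXX = 550 MPa.
t_e = 0.707 × 10 = 7.07 mm; A_we = 7.07 × 240 = 1697 mm².
Directional factor: 1.0 + 0.5 sin^1.5(90°) = 1.5.
F_nw = 0.6 × 550 × 1.5 = 495 MPa.
φR_n = 0.75 × 495 × 1697 × 10⁻³ = 629.9 kN.

φR_n ≈ 630 kN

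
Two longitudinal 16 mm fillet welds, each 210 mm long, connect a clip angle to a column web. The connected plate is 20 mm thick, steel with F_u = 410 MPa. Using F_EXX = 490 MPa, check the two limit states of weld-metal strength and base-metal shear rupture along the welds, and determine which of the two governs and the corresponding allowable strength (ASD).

R_n/Ω ≈ 698 kN (weld metal governs)

t_e = 0.707 × 16 = 11.31 mm; L = 420 mm.
Weld metal: R_n/Ω = (1/2.0) × 0.6 × 490 × 11.31 × 420 × 10⁻³ = 698.4 kN.
Base metal (shear rupture): R_n/Ω = (1/2.0) × 0.6 × 410 × 20 × 420 × 10⁻³ = 1033 kN.
Governing: weld metal.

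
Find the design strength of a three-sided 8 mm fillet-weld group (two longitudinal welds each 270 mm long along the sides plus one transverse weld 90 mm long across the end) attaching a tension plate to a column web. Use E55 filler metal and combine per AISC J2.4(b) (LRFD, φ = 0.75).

φR_n ≈ 882 kN

E55XX → F_EXX = 550 MPa.
t_e = 0.707 × 8 = 5.656 mm.
R_nwl = 0.6 × 550 × 5.656 × 540 × 10⁻³ = 1008 kN (longitudinal, 2 welds).
R_nwt = 0.6 × 550 × 5.656 × 90 × 10⁻³ = 168 kN (transverse, base value).
(i) R_nwl + R_nwt = 1176 kN; (ii) 0.85 R_nwl + 1.5 R_nwt = 1109 kN.
R_n = max = 1176 kN [governs: (i)]; φR_n = 881.9 kN.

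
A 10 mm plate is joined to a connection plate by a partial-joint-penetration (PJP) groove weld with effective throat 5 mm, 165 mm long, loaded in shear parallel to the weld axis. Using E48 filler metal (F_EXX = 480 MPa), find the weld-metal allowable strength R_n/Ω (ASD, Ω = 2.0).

R_n/Ω ≈ 119 kN

Effective throat (given) t_e = 5 mm.
A_we = 5 × 165 = 825 mm².
F_nw = 0.6 F_EXX = 288 MPa.
R_n/Ω = (288 × 825) / 2.0 × 10⁻³ = 118.8 kN.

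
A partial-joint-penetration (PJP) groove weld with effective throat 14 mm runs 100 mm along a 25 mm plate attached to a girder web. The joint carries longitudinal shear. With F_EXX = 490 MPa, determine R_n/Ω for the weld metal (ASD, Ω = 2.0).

R_n/Ω ≈ 206 kN

Effective throat (given) t_e = 14 mm.
A_we = 14 × 100 = 1400 mm².
F_nw = 0.6 F_EXX = 294 MPa.
R_n/Ω = (294 × 1400) / 2.0 × 10⁻³ = 205.8 kN.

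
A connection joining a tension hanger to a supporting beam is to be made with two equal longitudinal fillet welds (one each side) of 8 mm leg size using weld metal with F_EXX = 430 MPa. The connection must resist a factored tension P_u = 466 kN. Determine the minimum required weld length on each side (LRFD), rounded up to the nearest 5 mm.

Throat t_e = 0.707 × 8 = 5.656 mm.
φr_n = 0.75 × 0.6 × 430 × 5.656 × 10⁻³ = 1.094 kN/mm.
L_req = P_u / φr_n = 466 / 1.094 = 425.8 mm total.
Per side: 425.8 / 2 = 212.9 mm.
Round up → use L = 215 mm on each side.

L = 215 mm on each side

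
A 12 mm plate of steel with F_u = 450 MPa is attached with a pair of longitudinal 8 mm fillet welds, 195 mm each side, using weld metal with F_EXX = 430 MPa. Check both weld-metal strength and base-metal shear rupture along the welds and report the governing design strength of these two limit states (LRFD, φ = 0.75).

φR_n ≈ 427 kN (weld metal governs)

t_e = 0.707 × 8 = 5.656 mm; L = 390 mm.
Weld metal: φR_n = 0.75 × 0.6 × 430 × 5.656 × 390 × 10⁻³ = 426.8 kN.
Base metal (shear rupture): φR_n = 0.75 × 0.6 × 450 × 12 × 390 × 10⁻³ = 947.7 kN.
Governing: weld metal.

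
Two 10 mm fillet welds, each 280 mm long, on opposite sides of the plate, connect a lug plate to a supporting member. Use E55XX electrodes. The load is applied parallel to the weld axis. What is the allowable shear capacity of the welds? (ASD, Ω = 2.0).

E55XX → F_EXX = 550 MPa.
Effective throat t_e = 0.707 × 10 = 7.07 mm.
Total length L = 560 mm; A_we = 7.07 × 560 = 3959 mm².
F_nw = 0.6 F_EXX = 0.6 × 550 = 330 MPa.
R_n = 330 × 3959 × 10⁻³ = 1307 kN; R_n/Ω = 1307/2.0 = 653.3 kN.

R_n/Ω ≈ 653 kN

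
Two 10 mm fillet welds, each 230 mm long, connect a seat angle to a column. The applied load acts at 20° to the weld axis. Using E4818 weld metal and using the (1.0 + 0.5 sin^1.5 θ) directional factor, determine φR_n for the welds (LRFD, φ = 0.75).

E48XX → F_EXX = 480 MPa.
t_e = 0.707 × 10 = 7.07 mm; A_we = 7.07 × 460 = 3252 mm².
Directional factor: 1.0 + 0.5 sin^1.5(20°) = 1.1.
F_nw = 0.6 × 480 × 1.1 = 316.8 MPa.
φR_n = 0.75 × 316.8 × 3252 × 10⁻³ = 772.7 kN.

φR_n ≈ 773 kN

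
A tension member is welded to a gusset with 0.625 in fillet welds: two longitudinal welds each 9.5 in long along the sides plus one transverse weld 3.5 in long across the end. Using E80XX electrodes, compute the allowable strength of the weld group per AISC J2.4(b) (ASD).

E80XX → F_EXX = 80 ksi.
t_e = 0.707 × 0.625 = 0.4419 in.
R_nwl = 0.6 × 80 × 0.4419 × 19 = 403 kips (longitudinal, 2 welds).
R_nwt = 0.6 × 80 × 0.4419 × 3.5 = 74.23 kips (transverse, base value).
(i) R_nwl + R_nwt = 477.2 kips; (ii) 0.85 R_nwl + 1.5 R_nwt = 453.9 kips.
R_n = max = 477.2 kips [governs: (i)]; R_n/Ω = 238.6 kips.

R_n/Ω ≈ 239 kips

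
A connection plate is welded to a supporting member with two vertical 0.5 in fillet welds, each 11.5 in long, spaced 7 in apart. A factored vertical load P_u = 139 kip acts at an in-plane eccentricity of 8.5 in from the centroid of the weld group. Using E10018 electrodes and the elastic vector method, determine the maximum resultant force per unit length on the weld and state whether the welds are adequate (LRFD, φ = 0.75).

E100XX → F_EXX = 100 ksi.
Total weld length L_w = 23 in. Treat welds as unit-width lines.
Polar moment about centroid: J = 2[d³/12 + d(b/2)²] = 2[11.5³/12 + 11.5×3.5²] = 535.2 in³.
Direct shear f_v = P/L_w = 139 / 23 = 6.043 kip/in (vertical).
Torsion M = P·e = 139 × 8.5 = 1181.5 kip·in.
Critical point at (x, y) = (3.5, 5.75) from centroid. f_tx = M·y/J = 12.69 kip/in; f_ty = M·x/J = 7.726 kip/in.
Resultant f_max = √[f_tx² + (f_v + f_ty)²] = √[12.69² + (6.043 + 7.726)²] = 18.73 kip/in.
Capacity per unit length: φr_n = 0.75 × 0.6 × 100 × (0.707 × 0.5) = 15.91 kip/in.
18.73 > 15.91 → NOT adequate.

f_max ≈ 18.7 kip/in; NOT adequate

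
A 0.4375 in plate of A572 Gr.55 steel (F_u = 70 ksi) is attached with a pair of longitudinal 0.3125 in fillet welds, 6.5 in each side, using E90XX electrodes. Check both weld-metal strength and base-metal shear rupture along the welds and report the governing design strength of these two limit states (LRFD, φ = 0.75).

φR_n ≈ 116 kips (weld metal governs)

E90XX → F_EXX = 90 ksi.
t_e = 0.707 × 0.3125 = 0.2209 in; L = 13 in.
Weld metal: φR_n = 0.75 × 0.6 × 90 × 0.2209 × 13 = 116.3 kips.
Base metal (shear rupture): φR_n = 0.75 × 0.6 × 70 × 0.4375 × 13 = 179.2 kips.
Governing: weld metal.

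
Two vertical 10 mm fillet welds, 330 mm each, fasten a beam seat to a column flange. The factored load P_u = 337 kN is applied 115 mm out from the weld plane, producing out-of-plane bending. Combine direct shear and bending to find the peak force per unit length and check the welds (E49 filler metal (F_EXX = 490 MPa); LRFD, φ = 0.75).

f_max ≈ 1180 N/mm; adequate

L_w = 2 × 330 = 660 mm; section modulus (unit throat) S = 2 × L²/6 = 36300 mm².
Direct shear f_v = P/L_w = 337×10³/660 = 510.6 N/mm.
Moment M = P × e = 337×10³ × 115 = 38755000 N·mm; bending f_b = M/S = 1068 N/mm.
f_max = √(f_v² + f_b²) = √(510.6² + 1068²) = 1183 N/mm.
φr_n = 0.75 × 0.6 × 490 × (0.707 × 10) = 1559 N/mm → adequate.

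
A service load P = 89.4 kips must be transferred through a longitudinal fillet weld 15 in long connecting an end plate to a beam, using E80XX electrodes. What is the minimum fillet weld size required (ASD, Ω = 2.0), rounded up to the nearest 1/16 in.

w = 3/8 in

E80XX → F_EXX = 80 ksi.
Total weld length L = 15 in.
Required throat t_e = P × Ω / (0.6 F_EXX × L) = 89.4 × 2.0 / (0.6 × 80 × 15) = 0.2483 in.
Required leg w = t_e / 0.707 = 0.3512 in → use 3/8 in.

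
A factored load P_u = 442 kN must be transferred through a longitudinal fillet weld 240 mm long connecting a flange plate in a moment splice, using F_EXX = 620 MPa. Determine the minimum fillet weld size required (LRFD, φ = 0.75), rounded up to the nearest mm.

Total weld length L = 240 mm.
Required throat t_e = P_u / (φ × 0.6 F_EXX × L) = 442 / (0.75 × 0.6 × 620 × 240 × 10⁻³) = 6.601 mm.
Required leg w = t_e / 0.707 = 9.337 mm → use 10 mm.

w = 10 mm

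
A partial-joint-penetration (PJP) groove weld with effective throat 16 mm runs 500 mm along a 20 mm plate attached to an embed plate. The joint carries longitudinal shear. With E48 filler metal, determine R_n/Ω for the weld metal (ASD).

R_n/Ω ≈ 1150 kN

E48XX → F_EXX = 480 MPa.
Effective throat (given) t_e = 16 mm.
A_we = 16 × 500 = 8000 mm².
F_nw = 0.6 F_EXX = 288 MPa.
R_n/Ω = (288 × 8000) / 2.0 × 10⁻³ = 1152 kN.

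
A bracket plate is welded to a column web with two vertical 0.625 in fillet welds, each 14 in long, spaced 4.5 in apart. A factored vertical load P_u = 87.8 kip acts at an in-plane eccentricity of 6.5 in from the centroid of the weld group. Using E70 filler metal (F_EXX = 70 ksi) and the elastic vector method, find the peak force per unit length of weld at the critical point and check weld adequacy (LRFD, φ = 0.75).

Total weld length L_w = 28 in. Treat welds as unit-width lines.
Polar moment about centroid: J = 2[d³/12 + d(b/2)²] = 2[14³/12 + 14×2.25²] = 599.1 in³.
Direct shear f_v = P/L_w = 87.8 / 28 = 3.136 kip/in (vertical).
Torsion M = P·e = 87.8 × 6.5 = 570.7 kip·in.
Critical point at (x, y) = (2.25, 7) from centroid. f_tx = M·y/J = 6.668 kip/in; f_ty = M·x/J = 2.143 kip/in.
Resultant f_max = √[f_tx² + (f_v + f_ty)²] = √[6.668² + (3.136 + 2.143)²] = 8.505 kip/in.
Capacity per unit length: φr_n = 0.75 × 0.6 × 70 × (0.707 × 0.625) = 13.92 kip/in.
8.505 ≤ 13.92 → adequate.

f_max ≈ 8.51 kip/in; adequate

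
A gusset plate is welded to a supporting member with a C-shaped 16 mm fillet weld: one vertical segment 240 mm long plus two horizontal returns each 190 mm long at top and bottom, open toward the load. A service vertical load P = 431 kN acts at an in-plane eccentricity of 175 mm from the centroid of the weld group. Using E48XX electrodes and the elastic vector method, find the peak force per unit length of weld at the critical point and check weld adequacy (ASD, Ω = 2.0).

f_max ≈ 2050 N/mm; NOT adequate

E48XX → F_EXX = 480 MPa.
Total weld length L_w = 620 mm. Treat welds as unit-width lines.
Centroid: x̄ = 2×190×95 / 620 = 58.23 mm from the vertical weld.
Polar moment about centroid: J = I_x + I_y = [240³/12 + 2×190×120²] + [240×58.23² + 2(190³/12 + 190×36.77²)] = 9095000 mm³.
Direct shear f_v = P/L_w = 431×10³ / 620 = 695.2 N/mm (vertical).
Torsion M = P·e = 431×10³ × 175 = 75425000 N·mm.
Critical point at (x, y) = (131.8, 120) from centroid. f_tx = M·y/J = 995.2 N/mm; f_ty = M·x/J = 1093 N/mm.
Resultant f_max = √[f_tx² + (f_v + f_ty)²] = √[995.2² + (695.2 + 1093)²] = 2046 N/mm.
Capacity per unit length: r_n/Ω = (1/2.0) × 0.6 × 480 × (0.707 × 16) = 1629 N/mm.
2046 > 1629 → NOT adequate.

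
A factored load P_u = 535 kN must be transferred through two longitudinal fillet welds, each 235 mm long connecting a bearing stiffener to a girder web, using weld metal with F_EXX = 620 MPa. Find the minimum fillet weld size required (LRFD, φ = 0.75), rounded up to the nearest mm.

Total weld length L = 470 mm.
Required throat t_e = P_u / (φ × 0.6 F_EXX × L) = 535 / (0.75 × 0.6 × 620 × 470 × 10⁻³) = 4.08 mm.
Required leg w = t_e / 0.707 = 5.771 mm → use 6 mm.

w = 6 mm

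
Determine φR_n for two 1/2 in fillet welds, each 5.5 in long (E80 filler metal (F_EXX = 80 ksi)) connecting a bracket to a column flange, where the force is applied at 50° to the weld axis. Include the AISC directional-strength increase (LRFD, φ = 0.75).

φR_n ≈ 187 kips

t_e = 0.707 × 0.5 = 0.3535 in; A_we = 0.3535 × 11 = 3.888 in².
Directional factor: 1.0 + 0.5 sin^1.5(50°) = 1.335.
F_nw = 0.6 × 80 × 1.335 = 64.09 ksi.
φR_n = 0.75 × 64.09 × 3.888 = 186.9 kips.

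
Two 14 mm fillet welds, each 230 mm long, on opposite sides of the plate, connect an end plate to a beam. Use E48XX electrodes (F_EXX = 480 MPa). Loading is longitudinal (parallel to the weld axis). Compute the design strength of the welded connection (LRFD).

φR_n ≈ 983 kN

Effective throat t_e = 0.707 × 14 = 9.898 mm.
Total length L = 460 mm; A_we = 9.898 × 460 = 4553 mm².
F_nw = 0.6 F_EXX = 0.6 × 480 = 288 MPa.
φR_n = 0.75 × 288 × 4553 × 10⁻³ = 983.5 kN.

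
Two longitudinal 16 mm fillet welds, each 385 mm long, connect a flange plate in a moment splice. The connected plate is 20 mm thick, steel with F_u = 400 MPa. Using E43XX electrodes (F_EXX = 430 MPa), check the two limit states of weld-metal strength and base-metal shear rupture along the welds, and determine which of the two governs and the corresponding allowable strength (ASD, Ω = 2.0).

t_e = 0.707 × 16 = 11.31 mm; L = 770 mm.
Weld metal: R_n/Ω = (1/2.0) × 0.6 × 430 × 11.31 × 770 × 10⁻³ = 1124 kN.
Base metal (shear rupture): R_n/Ω = (1/2.0) × 0.6 × 400 × 20 × 770 × 10⁻³ = 1848 kN.
Governing: weld metal.

R_n/Ω ≈ 1120 kN (weld metal governs)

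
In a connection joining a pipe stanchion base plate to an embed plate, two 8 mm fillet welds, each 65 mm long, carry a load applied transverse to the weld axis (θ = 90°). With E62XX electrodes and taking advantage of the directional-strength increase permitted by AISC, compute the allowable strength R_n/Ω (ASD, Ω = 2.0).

R_n/Ω ≈ 205 kN

E62XX → F_EXX = 620 MPa.
t_e = 0.707 × 8 = 5.656 mm; A_we = 5.656 × 130 = 735.3 mm².
Directional factor: 1.0 + 0.5 sin^1.5(90°) = 1.5.
F_nw = 0.6 × 620 × 1.5 = 558 MPa.
R_n/Ω = (558 × 735.3) / 2.0 × 10⁻³ = 205.1 kN.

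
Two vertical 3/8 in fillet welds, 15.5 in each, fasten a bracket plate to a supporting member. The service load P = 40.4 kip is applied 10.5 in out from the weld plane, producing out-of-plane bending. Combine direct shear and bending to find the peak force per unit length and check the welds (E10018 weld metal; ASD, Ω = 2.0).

E100XX → F_EXX = 100 ksi.
L_w = 2 × 15.5 = 31 in; section modulus (unit throat) S = 2 × L²/6 = 80.08 in².
Direct shear f_v = P/L_w = 40.4/31 = 1.303 kip/in.
Moment M = P × e = 40.4 × 10.5 = 424.2 kip·in; bending f_b = M/S = 5.297 kip/in.
f_max = √(f_v² + f_b²) = √(1.303² + 5.297²) = 5.455 kip/in.
r_n/Ω = (1/2.0) × 0.6 × 100 × (0.707 × 0.375) = 7.954 kip/in → adequate.

f_max ≈ 5.45 kip/in; adequate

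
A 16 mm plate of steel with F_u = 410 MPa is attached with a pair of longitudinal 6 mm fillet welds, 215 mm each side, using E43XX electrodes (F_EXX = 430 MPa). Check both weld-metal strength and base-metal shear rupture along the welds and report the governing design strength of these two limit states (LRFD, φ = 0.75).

φR_n ≈ 353 kN (weld metal governs)

t_e = 0.707 × 6 = 4.242 mm; L = 430 mm.
Weld metal: φR_n = 0.75 × 0.6 × 430 × 4.242 × 430 × 10⁻³ = 353 kN.
Base metal (shear rupture): φR_n = 0.75 × 0.6 × 410 × 16 × 430 × 10⁻³ = 1269 kN.
Governing: weld metal.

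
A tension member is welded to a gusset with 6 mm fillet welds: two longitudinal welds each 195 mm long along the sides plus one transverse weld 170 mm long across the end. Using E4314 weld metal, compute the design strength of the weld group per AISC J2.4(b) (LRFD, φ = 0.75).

E43XX → F_EXX = 430 MPa.
t_e = 0.707 × 6 = 4.242 mm.
R_nwl = 0.6 × 430 × 4.242 × 390 × 10⁻³ = 426.8 kN (longitudinal, 2 welds).
R_nwt = 0.6 × 430 × 4.242 × 170 × 10⁻³ = 186.1 kN (transverse, base value).
(i) R_nwl + R_nwt = 612.9 kN; (ii) 0.85 R_nwl + 1.5 R_nwt = 641.9 kN.
R_n = max = 641.9 kN [governs: (ii)]; φR_n = 481.4 kN.

φR_n ≈ 481 kN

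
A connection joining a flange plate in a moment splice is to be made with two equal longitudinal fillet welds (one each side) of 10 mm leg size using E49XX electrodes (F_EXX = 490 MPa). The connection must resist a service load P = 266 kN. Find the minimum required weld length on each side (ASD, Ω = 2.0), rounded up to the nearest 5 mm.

L = 130 mm on each side

Throat t_e = 0.707 × 10 = 7.07 mm.
r_n/Ω = (0.6 × 490 × 7.07) / 2.0 = 1039 N/mm = 1.039 kN/mm.
L_req = P / (r_n/Ω) = 266 / 1.039 = 255.9 mm total.
Per side: 255.9 / 2 = 128 mm.
Round up → use L = 130 mm on each side.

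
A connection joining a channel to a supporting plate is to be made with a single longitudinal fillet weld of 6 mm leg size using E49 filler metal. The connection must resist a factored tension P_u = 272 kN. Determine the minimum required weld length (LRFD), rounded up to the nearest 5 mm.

L = 295 mm

E49XX → F_EXX = 490 MPa.
Throat t_e = 0.707 × 6 = 4.242 mm.
φr_n = 0.75 × 0.6 × 490 × 4.242 × 10⁻³ = 0.9354 kN/mm.
L_req = P_u / φr_n = 272 / 0.9354 = 290.8 mm total.
Round up → use L = 295 mm.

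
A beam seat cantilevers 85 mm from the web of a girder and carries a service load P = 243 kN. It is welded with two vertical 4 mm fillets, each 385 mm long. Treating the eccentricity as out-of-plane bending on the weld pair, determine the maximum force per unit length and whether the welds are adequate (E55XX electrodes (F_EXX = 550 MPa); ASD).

f_max ≈ 524 N/mm; NOT adequate

L_w = 2 × 385 = 770 mm; section modulus (unit throat) S = 2 × L²/6 = 49410 mm².
Direct shear f_v = P/L_w = 243×10³/770 = 315.6 N/mm.
Moment M = P × e = 243×10³ × 85 = 20655000 N·mm; bending f_b = M/S = 418 N/mm.
f_max = √(f_v² + f_b²) = √(315.6² + 418²) = 523.8 N/mm.
r_n/Ω = (1/2.0) × 0.6 × 550 × (0.707 × 4) = 466.6 N/mm → NOT adequate.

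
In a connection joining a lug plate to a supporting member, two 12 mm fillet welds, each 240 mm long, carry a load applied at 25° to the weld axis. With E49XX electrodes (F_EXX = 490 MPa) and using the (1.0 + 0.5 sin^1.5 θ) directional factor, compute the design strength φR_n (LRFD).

φR_n ≈ 1020 kN

t_e = 0.707 × 12 = 8.484 mm; A_we = 8.484 × 480 = 4072 mm².
Directional factor: 1.0 + 0.5 sin^1.5(25°) = 1.137.
F_nw = 0.6 × 490 × 1.137 = 334.4 MPa.
φR_n = 0.75 × 334.4 × 4072 × 10⁻³ = 1021 kN.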